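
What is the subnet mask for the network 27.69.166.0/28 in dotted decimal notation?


/28 means 28 network bits, 4 host bits
Binary: 11111111111111111111111111110000
Mask: 255.255.255.240


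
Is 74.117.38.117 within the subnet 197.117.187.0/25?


Subnet network: 197.117.187.0
Test IP AND mask: 74.117.38.0
No, 74.117.38.117 is not in 197.117.187.0/25


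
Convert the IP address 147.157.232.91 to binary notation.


147 = 10010011
157 = 10011101
232 = 11101000
91 = 01011011
Binary: 10010011.10011101.11101000.01011011


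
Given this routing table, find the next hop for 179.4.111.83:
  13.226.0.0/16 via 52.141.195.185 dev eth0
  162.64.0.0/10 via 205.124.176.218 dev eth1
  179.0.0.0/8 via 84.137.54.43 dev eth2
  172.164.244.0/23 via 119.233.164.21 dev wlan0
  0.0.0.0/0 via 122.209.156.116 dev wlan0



Longest prefix match for 179.4.111.83:
  /16 13.226.0.0: no
  /10 162.64.0.0: no
  /8 179.0.0.0: MATCH
  /23 172.164.244.0: no
  /0 0.0.0.0: MATCH
Selected: next-hop 84.137.54.43 via eth2 (matched /8)


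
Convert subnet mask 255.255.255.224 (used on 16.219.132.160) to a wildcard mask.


Subnet mask: 255.255.255.224
Wildcard = 255.255.255.255 - subnet mask
255 - 255 = 0
255 - 255 = 0
255 - 255 = 0
255 - 224 = 31
Wildcard: 0.0.0.31


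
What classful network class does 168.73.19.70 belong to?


First octet: 168
Binary: 10101000
10xxxxxx -> Class B (128-191)
Class B, default mask 255.255.0.0 (/16)


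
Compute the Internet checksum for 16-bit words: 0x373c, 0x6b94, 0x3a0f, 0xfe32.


Sum all words (with carry folding):
+ 0x373c = 0x373c
+ 0x6b94 = 0xa2d0
+ 0x3a0f = 0xdcdf
+ 0xfe32 = 0xdb12
One's complement: ~0xdb12
Checksum = 0x24ed


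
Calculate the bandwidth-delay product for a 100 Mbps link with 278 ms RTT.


BDP = bandwidth * RTT
= 100 Mbps * 278 ms
= 100 * 1e6 * 278 / 1000 bits
= 27800000 bits
= 3475000 bytes
= 3393.5547 KB
BDP = 27800000 bits (3475000 bytes)


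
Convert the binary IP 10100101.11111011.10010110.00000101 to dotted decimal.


10100101 = 165
11111011 = 251
10010110 = 150
00000101 = 5
IP: 165.251.150.5


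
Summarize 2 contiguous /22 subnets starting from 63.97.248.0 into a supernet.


Original prefix: /22
Number of subnets: 2 = 2^1
New prefix = 22 - 1 = 21
Supernet: 63.97.248.0/21


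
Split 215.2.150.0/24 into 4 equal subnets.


New prefix = 24 + 2 = 26
Each subnet has 64 addresses
  215.2.150.0/26
  215.2.150.64/26
  215.2.150.128/26
  215.2.150.192/26
Subnets: 215.2.150.0/26, 215.2.150.64/26, 215.2.150.128/26, 215.2.150.192/26


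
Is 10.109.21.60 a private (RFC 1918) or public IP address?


RFC 1918 private ranges:
  10.0.0.0/8 (10.0.0.0 - 10.255.255.255)
  172.16.0.0/12 (172.16.0.0 - 172.31.255.255)
  192.168.0.0/16 (192.168.0.0 - 192.168.255.255)
Private (in 10.0.0.0/8)


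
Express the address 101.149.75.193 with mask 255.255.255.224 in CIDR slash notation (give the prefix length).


Binary: 11111111.11111111.11111111.11100000
Count leading 1s
Prefix: /27


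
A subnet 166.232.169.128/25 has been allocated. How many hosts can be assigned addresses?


Host bits = 32 - 25 = 7
Total addresses = 2^7 = 128
Usable = total - 2 (network and broadcast)
Usable hosts: 126


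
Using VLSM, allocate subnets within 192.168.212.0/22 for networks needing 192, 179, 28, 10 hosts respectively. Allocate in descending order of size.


192 hosts -> /24 (254 usable): 192.168.212.0/24
179 hosts -> /24 (254 usable): 192.168.213.0/24
28 hosts -> /27 (30 usable): 192.168.214.0/27
10 hosts -> /28 (14 usable): 192.168.214.32/28
Allocation: 192.168.212.0/24 (192 hosts, 254 usable); 192.168.213.0/24 (179 hosts, 254 usable); 192.168.214.0/27 (28 hosts, 30 usable); 192.168.214.32/28 (10 hosts, 14 usable)


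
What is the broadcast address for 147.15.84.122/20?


Network: 147.15.80.0/20
Host bits = 12
Set all host bits to 1:
Broadcast: 147.15.95.255


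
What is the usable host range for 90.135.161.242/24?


Network: 90.135.161.0
Broadcast: 90.135.161.255
First usable = network + 1
Last usable = broadcast - 1
Range: 90.135.161.1 to 90.135.161.254


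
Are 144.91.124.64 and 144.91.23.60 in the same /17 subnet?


Mask: 255.255.128.0
144.91.124.64 AND mask = 144.91.0.0
144.91.23.60 AND mask = 144.91.0.0
Yes, same subnet (144.91.0.0)


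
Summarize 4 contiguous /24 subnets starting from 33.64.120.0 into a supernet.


Original prefix: /24
Number of subnets: 4 = 2^2
New prefix = 24 - 2 = 22
Supernet: 33.64.120.0/22


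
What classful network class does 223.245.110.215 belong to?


First octet: 223
Binary: 11011111
110xxxxx -> Class C (192-223)
Class C, default mask 255.255.255.0 (/24)


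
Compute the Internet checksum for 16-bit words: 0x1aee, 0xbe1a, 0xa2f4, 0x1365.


Sum all words (with carry folding):
+ 0x1aee = 0x1aee
+ 0xbe1a = 0xd908
+ 0xa2f4 = 0x7bfd
+ 0x1365 = 0x8f62
One's complement: ~0x8f62
Checksum = 0x709d


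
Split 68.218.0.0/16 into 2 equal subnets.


New prefix = 16 + 1 = 17
Each subnet has 32768 addresses
  68.218.0.0/17
  68.218.128.0/17
Subnets: 68.218.0.0/17, 68.218.128.0/17


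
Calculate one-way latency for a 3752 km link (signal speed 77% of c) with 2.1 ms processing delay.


Speed = 0.77 * 3e5 km/s = 231000 km/s
Propagation delay = 3752 / 231000 = 0.0162 s = 16.2424 ms
Processing delay = 2.1 ms
Total one-way latency = 18.3424 ms


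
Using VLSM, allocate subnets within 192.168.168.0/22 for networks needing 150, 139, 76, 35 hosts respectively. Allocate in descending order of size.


150 hosts -> /24 (254 usable): 192.168.168.0/24
139 hosts -> /24 (254 usable): 192.168.169.0/24
76 hosts -> /25 (126 usable): 192.168.170.0/25
35 hosts -> /26 (62 usable): 192.168.170.128/26
Allocation: 192.168.168.0/24 (150 hosts, 254 usable); 192.168.169.0/24 (139 hosts, 254 usable); 192.168.170.0/25 (76 hosts, 126 usable); 192.168.170.128/26 (35 hosts, 62 usable)


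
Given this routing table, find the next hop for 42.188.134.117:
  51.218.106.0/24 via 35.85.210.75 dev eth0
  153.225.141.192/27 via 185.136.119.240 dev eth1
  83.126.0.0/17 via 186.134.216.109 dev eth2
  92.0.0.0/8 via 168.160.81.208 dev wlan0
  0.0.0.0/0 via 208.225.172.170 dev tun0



Longest prefix match for 42.188.134.117:
  /24 51.218.106.0: no
  /27 153.225.141.192: no
  /17 83.126.0.0: no
  /8 92.0.0.0: no
  /0 0.0.0.0: MATCH
Selected: next-hop 208.225.172.170 via tun0 (matched /0)


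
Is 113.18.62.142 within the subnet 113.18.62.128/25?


Subnet network: 113.18.62.128
Test IP AND mask: 113.18.62.128
Yes, 113.18.62.142 is in 113.18.62.128/25


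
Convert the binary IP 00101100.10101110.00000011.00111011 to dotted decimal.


00101100 = 44
10101110 = 174
00000011 = 3
00111011 = 59
IP: 44.174.3.59


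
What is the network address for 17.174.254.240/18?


IP:   00010001.10101110.11111110.11110000
Mask: 11111111.11111111.11000000.00000000
AND operation:
Net:  00010001.10101110.11000000.00000000
Network: 17.174.192.0/18


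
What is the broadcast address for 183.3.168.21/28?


Network: 183.3.168.16/28
Host bits = 4
Set all host bits to 1:
Broadcast: 183.3.168.31


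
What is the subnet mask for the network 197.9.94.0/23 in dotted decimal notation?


/23 means 23 network bits, 9 host bits
Binary: 11111111111111111111111000000000
Mask: 255.255.254.0


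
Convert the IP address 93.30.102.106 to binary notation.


93 = 01011101
30 = 00011110
102 = 01100110
106 = 01101010
Binary: 01011101.00011110.01100110.01101010


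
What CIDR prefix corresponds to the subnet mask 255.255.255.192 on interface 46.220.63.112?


Binary: 11111111.11111111.11111111.11000000
Count leading 1s
Prefix: /26


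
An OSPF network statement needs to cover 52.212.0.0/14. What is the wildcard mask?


Subnet mask: 255.252.0.0
Wildcard = 255.255.255.255 - subnet mask
255 - 255 = 0
255 - 252 = 3
255 - 0 = 255
255 - 0 = 255
Wildcard: 0.3.255.255


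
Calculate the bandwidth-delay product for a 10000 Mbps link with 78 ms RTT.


BDP = bandwidth * RTT
= 10000 Mbps * 78 ms
= 10000 * 1e6 * 78 / 1000 bits
= 780000000 bits
= 97500000 bytes
= 95214.8438 KB
BDP = 780000000 bits (97500000 bytes)


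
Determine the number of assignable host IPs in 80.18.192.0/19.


Host bits = 32 - 19 = 13
Total addresses = 2^13 = 8192
Usable = total - 2 (network and broadcast)
Usable hosts: 8190


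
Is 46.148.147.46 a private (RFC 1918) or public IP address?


RFC 1918 private ranges:
  10.0.0.0/8 (10.0.0.0 - 10.255.255.255)
  172.16.0.0/12 (172.16.0.0 - 172.31.255.255)
  192.168.0.0/16 (192.168.0.0 - 192.168.255.255)
Public (not in any RFC 1918 range)


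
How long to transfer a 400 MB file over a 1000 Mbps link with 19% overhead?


Effective throughput = 1000 * (1 - 19/100) = 810 Mbps
File size in Mb = 400 * 8 = 3200 Mb
Time = 3200 / 810
Time = 3.9506 seconds


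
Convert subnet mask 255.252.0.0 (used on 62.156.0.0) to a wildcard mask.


Subnet mask: 255.252.0.0
Wildcard = 255.255.255.255 - subnet mask
255 - 255 = 0
255 - 252 = 3
255 - 0 = 255
255 - 0 = 255
Wildcard: 0.3.255.255


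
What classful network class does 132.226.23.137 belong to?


First octet: 132
Binary: 10000100
10xxxxxx -> Class B (128-191)
Class B, default mask 255.255.0.0 (/16)


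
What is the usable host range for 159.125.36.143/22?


Network: 159.125.36.0
Broadcast: 159.125.39.255
First usable = network + 1
Last usable = broadcast - 1
Range: 159.125.36.1 to 159.125.39.254


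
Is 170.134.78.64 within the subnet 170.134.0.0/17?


Subnet network: 170.134.0.0
Test IP AND mask: 170.134.0.0
Yes, 170.134.78.64 is in 170.134.0.0/17


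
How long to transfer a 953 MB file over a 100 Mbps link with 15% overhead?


Effective throughput = 100 * (1 - 15/100) = 85 Mbps
File size in Mb = 953 * 8 = 7624 Mb
Time = 7624 / 85
Time = 89.6941 seconds


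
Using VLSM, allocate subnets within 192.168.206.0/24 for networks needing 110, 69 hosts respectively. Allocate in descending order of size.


110 hosts -> /25 (126 usable): 192.168.206.0/25
69 hosts -> /25 (126 usable): 192.168.206.128/25
Allocation: 192.168.206.0/25 (110 hosts, 126 usable); 192.168.206.128/25 (69 hosts, 126 usable)


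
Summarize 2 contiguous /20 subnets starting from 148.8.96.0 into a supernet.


Original prefix: /20
Number of subnets: 2 = 2^1
New prefix = 20 - 1 = 19
Supernet: 148.8.96.0/19


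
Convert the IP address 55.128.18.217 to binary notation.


55 = 00110111
128 = 10000000
18 = 00010010
217 = 11011001
Binary: 00110111.10000000.00010010.11011001


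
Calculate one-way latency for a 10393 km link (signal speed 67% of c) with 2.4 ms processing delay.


Speed = 0.67 * 3e5 km/s = 201000 km/s
Propagation delay = 10393 / 201000 = 0.0517 s = 51.7065 ms
Processing delay = 2.4 ms
Total one-way latency = 54.1065 ms


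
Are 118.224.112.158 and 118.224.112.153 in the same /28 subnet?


Mask: 255.255.255.240
118.224.112.158 AND mask = 118.224.112.144
118.224.112.153 AND mask = 118.224.112.144
Yes, same subnet (118.224.112.144)


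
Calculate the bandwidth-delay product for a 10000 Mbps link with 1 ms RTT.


BDP = bandwidth * RTT
= 10000 Mbps * 1 ms
= 10000 * 1e6 * 1 / 1000 bits
= 10000000 bits
= 1250000 bytes
= 1220.7031 KB
BDP = 10000000 bits (1250000 bytes)


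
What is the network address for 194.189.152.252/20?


IP:   11000010.10111101.10011000.11111100
Mask: 11111111.11111111.11110000.00000000
AND operation:
Net:  11000010.10111101.10010000.00000000
Network: 194.189.144.0/20


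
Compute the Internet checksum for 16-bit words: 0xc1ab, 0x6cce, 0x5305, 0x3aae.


Sum all words (with carry folding):
+ 0xc1ab = 0xc1ab
+ 0x6cce = 0x2e7a
+ 0x5305 = 0x817f
+ 0x3aae = 0xbc2d
One's complement: ~0xbc2d
Checksum = 0x43d2


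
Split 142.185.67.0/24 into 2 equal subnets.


New prefix = 24 + 1 = 25
Each subnet has 128 addresses
  142.185.67.0/25
  142.185.67.128/25
Subnets: 142.185.67.0/25, 142.185.67.128/25


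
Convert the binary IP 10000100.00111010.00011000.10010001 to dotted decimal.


10000100 = 132
00111010 = 58
00011000 = 24
10010001 = 145
IP: 132.58.24.145


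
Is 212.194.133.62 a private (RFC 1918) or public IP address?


RFC 1918 private ranges:
  10.0.0.0/8 (10.0.0.0 - 10.255.255.255)
  172.16.0.0/12 (172.16.0.0 - 172.31.255.255)
  192.168.0.0/16 (192.168.0.0 - 192.168.255.255)
Public (not in any RFC 1918 range)


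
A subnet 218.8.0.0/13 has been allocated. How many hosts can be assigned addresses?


Host bits = 32 - 13 = 19
Total addresses = 2^19 = 524288
Usable = total - 2 (network and broadcast)
Usable hosts: 524286


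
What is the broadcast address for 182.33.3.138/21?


Network: 182.33.0.0/21
Host bits = 11
Set all host bits to 1:
Broadcast: 182.33.7.255


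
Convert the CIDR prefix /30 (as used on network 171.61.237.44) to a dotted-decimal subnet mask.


/30 means 30 network bits, 2 host bits
Binary: 11111111111111111111111111111100
Mask: 255.255.255.252


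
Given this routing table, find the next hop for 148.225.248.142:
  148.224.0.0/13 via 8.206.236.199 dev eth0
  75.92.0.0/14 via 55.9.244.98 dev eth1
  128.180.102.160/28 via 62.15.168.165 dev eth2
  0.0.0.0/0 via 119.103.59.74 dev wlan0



Longest prefix match for 148.225.248.142:
  /13 148.224.0.0: MATCH
  /14 75.92.0.0: no
  /28 128.180.102.160: no
  /0 0.0.0.0: MATCH
Selected: next-hop 8.206.236.199 via eth0 (matched /13)


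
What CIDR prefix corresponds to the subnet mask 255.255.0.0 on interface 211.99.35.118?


Binary: 11111111.11111111.00000000.00000000
Count leading 1s
Prefix: /16


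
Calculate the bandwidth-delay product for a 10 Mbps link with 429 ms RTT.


BDP = bandwidth * RTT
= 10 Mbps * 429 ms
= 10 * 1e6 * 429 / 1000 bits
= 4290000 bits
= 536250 bytes
= 523.6816 KB
BDP = 4290000 bits (536250 bytes)


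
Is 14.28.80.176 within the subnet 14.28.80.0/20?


Subnet network: 14.28.80.0
Test IP AND mask: 14.28.80.0
Yes, 14.28.80.176 is in 14.28.80.0/20


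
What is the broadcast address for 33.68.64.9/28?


Network: 33.68.64.0/28
Host bits = 4
Set all host bits to 1:
Broadcast: 33.68.64.15


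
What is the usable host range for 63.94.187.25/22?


Network: 63.94.184.0
Broadcast: 63.94.187.255
First usable = network + 1
Last usable = broadcast - 1
Range: 63.94.184.1 to 63.94.187.254


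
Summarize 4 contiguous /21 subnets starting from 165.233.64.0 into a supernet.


Original prefix: /21
Number of subnets: 4 = 2^2
New prefix = 21 - 2 = 19
Supernet: 165.233.64.0/19


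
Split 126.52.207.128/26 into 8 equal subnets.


New prefix = 26 + 3 = 29
Each subnet has 8 addresses
  126.52.207.128/29
  126.52.207.136/29
  126.52.207.144/29
  126.52.207.152/29
  126.52.207.160/29
  126.52.207.168/29
  126.52.207.176/29
  126.52.207.184/29
Subnets: 126.52.207.128/29, 126.52.207.136/29, 126.52.207.144/29, 126.52.207.152/29, 126.52.207.160/29, 126.52.207.168/29, 126.52.207.176/29, 126.52.207.184/29


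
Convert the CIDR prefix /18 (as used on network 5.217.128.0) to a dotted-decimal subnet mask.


/18 means 18 network bits, 14 host bits
Binary: 11111111111111111100000000000000
Mask: 255.255.192.0


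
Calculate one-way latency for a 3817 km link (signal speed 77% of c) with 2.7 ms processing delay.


Speed = 0.77 * 3e5 km/s = 231000 km/s
Propagation delay = 3817 / 231000 = 0.0165 s = 16.5238 ms
Processing delay = 2.7 ms
Total one-way latency = 19.2238 ms


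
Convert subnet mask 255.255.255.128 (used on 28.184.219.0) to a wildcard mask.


Subnet mask: 255.255.255.128
Wildcard = 255.255.255.255 - subnet mask
255 - 255 = 0
255 - 255 = 0
255 - 255 = 0
255 - 128 = 127
Wildcard: 0.0.0.127


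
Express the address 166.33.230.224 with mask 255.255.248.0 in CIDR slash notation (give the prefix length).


Binary: 11111111.11111111.11111000.00000000
Count leading 1s
Prefix: /21


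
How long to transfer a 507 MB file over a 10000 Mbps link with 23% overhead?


Effective throughput = 10000 * (1 - 23/100) = 7700 Mbps
File size in Mb = 507 * 8 = 4056 Mb
Time = 4056 / 7700
Time = 0.5268 seconds


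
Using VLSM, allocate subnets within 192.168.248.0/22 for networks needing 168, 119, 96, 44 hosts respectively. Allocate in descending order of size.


168 hosts -> /24 (254 usable): 192.168.248.0/24
119 hosts -> /25 (126 usable): 192.168.249.0/25
96 hosts -> /25 (126 usable): 192.168.249.128/25
44 hosts -> /26 (62 usable): 192.168.250.0/26
Allocation: 192.168.248.0/24 (168 hosts, 254 usable); 192.168.249.0/25 (119 hosts, 126 usable); 192.168.249.128/25 (96 hosts, 126 usable); 192.168.250.0/26 (44 hosts, 62 usable)


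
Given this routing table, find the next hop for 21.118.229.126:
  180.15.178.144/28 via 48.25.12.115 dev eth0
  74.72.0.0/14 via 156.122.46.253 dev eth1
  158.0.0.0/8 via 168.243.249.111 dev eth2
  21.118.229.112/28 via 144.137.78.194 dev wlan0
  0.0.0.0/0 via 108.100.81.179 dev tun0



Longest prefix match for 21.118.229.126:
  /28 180.15.178.144: no
  /14 74.72.0.0: no
  /8 158.0.0.0: no
  /28 21.118.229.112: MATCH
  /0 0.0.0.0: MATCH
Selected: next-hop 144.137.78.194 via wlan0 (matched /28)


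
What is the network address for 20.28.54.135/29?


IP:   00010100.00011100.00110110.10000111
Mask: 11111111.11111111.11111111.11111000
AND operation:
Net:  00010100.00011100.00110110.10000000
Network: 20.28.54.128/29


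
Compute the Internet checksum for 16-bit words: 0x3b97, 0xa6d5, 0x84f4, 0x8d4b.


Sum all words (with carry folding):
+ 0x3b97 = 0x3b97
+ 0xa6d5 = 0xe26c
+ 0x84f4 = 0x6761
+ 0x8d4b = 0xf4ac
One's complement: ~0xf4ac
Checksum = 0x0b53


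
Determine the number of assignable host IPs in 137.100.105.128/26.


Host bits = 32 - 26 = 6
Total addresses = 2^6 = 64
Usable = total - 2 (network and broadcast)
Usable hosts: 62


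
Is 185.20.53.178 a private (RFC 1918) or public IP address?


RFC 1918 private ranges:
  10.0.0.0/8 (10.0.0.0 - 10.255.255.255)
  172.16.0.0/12 (172.16.0.0 - 172.31.255.255)
  192.168.0.0/16 (192.168.0.0 - 192.168.255.255)
Public (not in any RFC 1918 range)


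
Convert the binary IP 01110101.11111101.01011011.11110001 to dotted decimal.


01110101 = 117
11111101 = 253
01011011 = 91
11110001 = 241
IP: 117.253.91.241


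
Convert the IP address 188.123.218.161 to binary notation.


188 = 10111100
123 = 01111011
218 = 11011010
161 = 10100001
Binary: 10111100.01111011.11011010.10100001


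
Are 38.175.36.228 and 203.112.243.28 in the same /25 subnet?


Mask: 255.255.255.128
38.175.36.228 AND mask = 38.175.36.128
203.112.243.28 AND mask = 203.112.243.0
No, different subnets (38.175.36.128 vs 203.112.243.0)


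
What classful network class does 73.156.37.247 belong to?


First octet: 73
Binary: 01001001
0xxxxxxx -> Class A (1-126)
Class A, default mask 255.0.0.0 (/8)


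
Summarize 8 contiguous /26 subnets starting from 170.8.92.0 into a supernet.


Original prefix: /26
Number of subnets: 8 = 2^3
New prefix = 26 - 3 = 23
Supernet: 170.8.92.0/23


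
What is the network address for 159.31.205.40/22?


IP:   10011111.00011111.11001101.00101000
Mask: 11111111.11111111.11111100.00000000
AND operation:
Net:  10011111.00011111.11001100.00000000
Network: 159.31.204.0/22


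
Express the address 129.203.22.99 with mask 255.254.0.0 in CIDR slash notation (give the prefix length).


Binary: 11111111.11111110.00000000.00000000
Count leading 1s
Prefix: /15


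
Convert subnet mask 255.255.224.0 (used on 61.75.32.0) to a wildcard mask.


Subnet mask: 255.255.224.0
Wildcard = 255.255.255.255 - subnet mask
255 - 255 = 0
255 - 255 = 0
255 - 224 = 31
255 - 0 = 255
Wildcard: 0.0.31.255


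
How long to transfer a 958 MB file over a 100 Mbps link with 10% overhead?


Effective throughput = 100 * (1 - 10/100) = 90 Mbps
File size in Mb = 958 * 8 = 7664 Mb
Time = 7664 / 90
Time = 85.1556 seconds


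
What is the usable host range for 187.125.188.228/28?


Network: 187.125.188.224
Broadcast: 187.125.188.239
First usable = network + 1
Last usable = broadcast - 1
Range: 187.125.188.225 to 187.125.188.238


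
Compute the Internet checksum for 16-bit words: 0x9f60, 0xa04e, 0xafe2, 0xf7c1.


Sum all words (with carry folding):
+ 0x9f60 = 0x9f60
+ 0xa04e = 0x3faf
+ 0xafe2 = 0xef91
+ 0xf7c1 = 0xe753
One's complement: ~0xe753
Checksum = 0x18ac


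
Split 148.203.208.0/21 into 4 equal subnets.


New prefix = 21 + 2 = 23
Each subnet has 512 addresses
  148.203.208.0/23
  148.203.210.0/23
  148.203.212.0/23
  148.203.214.0/23
Subnets: 148.203.208.0/23, 148.203.210.0/23, 148.203.212.0/23, 148.203.214.0/23


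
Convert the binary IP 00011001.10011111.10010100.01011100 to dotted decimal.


00011001 = 25
10011111 = 159
10010100 = 148
01011100 = 92
IP: 25.159.148.92


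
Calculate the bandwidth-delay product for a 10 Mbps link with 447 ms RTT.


BDP = bandwidth * RTT
= 10 Mbps * 447 ms
= 10 * 1e6 * 447 / 1000 bits
= 4470000 bits
= 558750 bytes
= 545.6543 KB
BDP = 4470000 bits (558750 bytes)


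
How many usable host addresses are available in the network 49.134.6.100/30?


Host bits = 32 - 30 = 2
Total addresses = 2^2 = 4
Usable = total - 2 (network and broadcast)
Usable hosts: 2


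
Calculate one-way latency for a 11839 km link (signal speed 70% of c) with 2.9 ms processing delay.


Speed = 0.7 * 3e5 km/s = 210000 km/s
Propagation delay = 11839 / 210000 = 0.0564 s = 56.3762 ms
Processing delay = 2.9 ms
Total one-way latency = 59.2762 ms


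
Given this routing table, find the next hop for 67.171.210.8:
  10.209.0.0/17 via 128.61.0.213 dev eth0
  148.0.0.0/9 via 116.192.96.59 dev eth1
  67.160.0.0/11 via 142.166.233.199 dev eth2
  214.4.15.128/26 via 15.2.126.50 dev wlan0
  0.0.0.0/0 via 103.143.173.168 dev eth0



Longest prefix match for 67.171.210.8:
  /17 10.209.0.0: no
  /9 148.0.0.0: no
  /11 67.160.0.0: MATCH
  /26 214.4.15.128: no
  /0 0.0.0.0: MATCH
Selected: next-hop 142.166.233.199 via eth2 (matched /11)


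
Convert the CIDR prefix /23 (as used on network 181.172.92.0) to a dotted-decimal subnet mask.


/23 means 23 network bits, 9 host bits
Binary: 11111111111111111111111000000000
Mask: 255.255.254.0


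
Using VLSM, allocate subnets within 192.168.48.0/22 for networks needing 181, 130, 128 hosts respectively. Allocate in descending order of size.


181 hosts -> /24 (254 usable): 192.168.48.0/24
130 hosts -> /24 (254 usable): 192.168.49.0/24
128 hosts -> /24 (254 usable): 192.168.50.0/24
Allocation: 192.168.48.0/24 (181 hosts, 254 usable); 192.168.49.0/24 (130 hosts, 254 usable); 192.168.50.0/24 (128 hosts, 254 usable)


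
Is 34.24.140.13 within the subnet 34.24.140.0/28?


Subnet network: 34.24.140.0
Test IP AND mask: 34.24.140.0
Yes, 34.24.140.13 is in 34.24.140.0/28


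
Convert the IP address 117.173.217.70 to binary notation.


117 = 01110101
173 = 10101101
217 = 11011001
70 = 01000110
Binary: 01110101.10101101.11011001.01000110


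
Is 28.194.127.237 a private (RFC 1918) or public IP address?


RFC 1918 private ranges:
  10.0.0.0/8 (10.0.0.0 - 10.255.255.255)
  172.16.0.0/12 (172.16.0.0 - 172.31.255.255)
  192.168.0.0/16 (192.168.0.0 - 192.168.255.255)
Public (not in any RFC 1918 range)


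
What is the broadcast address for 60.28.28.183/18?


Network: 60.28.0.0/18
Host bits = 14
Set all host bits to 1:
Broadcast: 60.28.63.255


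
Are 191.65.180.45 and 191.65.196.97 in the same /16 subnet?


Mask: 255.255.0.0
191.65.180.45 AND mask = 191.65.0.0
191.65.196.97 AND mask = 191.65.0.0
Yes, same subnet (191.65.0.0)


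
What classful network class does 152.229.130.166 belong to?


First octet: 152
Binary: 10011000
10xxxxxx -> Class B (128-191)
Class B, default mask 255.255.0.0 (/16)


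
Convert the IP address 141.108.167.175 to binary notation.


141 = 10001101
108 = 01101100
167 = 10100111
175 = 10101111
Binary: 10001101.01101100.10100111.10101111


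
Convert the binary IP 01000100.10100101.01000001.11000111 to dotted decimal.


01000100 = 68
10100101 = 165
01000001 = 65
11000111 = 199
IP: 68.165.65.199


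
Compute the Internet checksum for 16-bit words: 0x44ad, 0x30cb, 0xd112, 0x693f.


Sum all words (with carry folding):
+ 0x44ad = 0x44ad
+ 0x30cb = 0x7578
+ 0xd112 = 0x468b
+ 0x693f = 0xafca
One's complement: ~0xafca
Checksum = 0x5035


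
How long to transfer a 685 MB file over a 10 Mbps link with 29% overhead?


Effective throughput = 10 * (1 - 29/100) = 7.1 Mbps
File size in Mb = 685 * 8 = 5480 Mb
Time = 5480 / 7.1
Time = 771.831 seconds


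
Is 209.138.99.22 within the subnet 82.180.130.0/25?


Subnet network: 82.180.130.0
Test IP AND mask: 209.138.99.0
No, 209.138.99.22 is not in 82.180.130.0/25


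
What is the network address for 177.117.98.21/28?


IP:   10110001.01110101.01100010.00010101
Mask: 11111111.11111111.11111111.11110000
AND operation:
Net:  10110001.01110101.01100010.00010000
Network: 177.117.98.16/28


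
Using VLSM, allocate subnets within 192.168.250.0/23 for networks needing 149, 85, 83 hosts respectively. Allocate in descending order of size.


149 hosts -> /24 (254 usable): 192.168.250.0/24
85 hosts -> /25 (126 usable): 192.168.251.0/25
83 hosts -> /25 (126 usable): 192.168.251.128/25
Allocation: 192.168.250.0/24 (149 hosts, 254 usable); 192.168.251.0/25 (85 hosts, 126 usable); 192.168.251.128/25 (83 hosts, 126 usable)


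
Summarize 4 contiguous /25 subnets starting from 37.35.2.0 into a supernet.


Original prefix: /25
Number of subnets: 4 = 2^2
New prefix = 25 - 2 = 23
Supernet: 37.35.2.0/23


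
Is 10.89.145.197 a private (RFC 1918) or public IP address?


RFC 1918 private ranges:
  10.0.0.0/8 (10.0.0.0 - 10.255.255.255)
  172.16.0.0/12 (172.16.0.0 - 172.31.255.255)
  192.168.0.0/16 (192.168.0.0 - 192.168.255.255)
Private (in 10.0.0.0/8)


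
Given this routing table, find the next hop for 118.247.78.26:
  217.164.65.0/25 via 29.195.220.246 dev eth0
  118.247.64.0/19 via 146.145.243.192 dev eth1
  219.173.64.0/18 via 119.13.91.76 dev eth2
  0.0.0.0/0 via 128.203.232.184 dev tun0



Longest prefix match for 118.247.78.26:
  /25 217.164.65.0: no
  /19 118.247.64.0: MATCH
  /18 219.173.64.0: no
  /0 0.0.0.0: MATCH
Selected: next-hop 146.145.243.192 via eth1 (matched /19)


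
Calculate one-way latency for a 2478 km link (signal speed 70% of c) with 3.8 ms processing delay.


Speed = 0.7 * 3e5 km/s = 210000 km/s
Propagation delay = 2478 / 210000 = 0.0118 s = 11.8 ms
Processing delay = 3.8 ms
Total one-way latency = 15.6 ms


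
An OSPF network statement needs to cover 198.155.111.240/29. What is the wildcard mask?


Subnet mask: 255.255.255.248
Wildcard = 255.255.255.255 - subnet mask
255 - 255 = 0
255 - 255 = 0
255 - 255 = 0
255 - 248 = 7
Wildcard: 0.0.0.7


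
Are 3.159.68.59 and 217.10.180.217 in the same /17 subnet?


Mask: 255.255.128.0
3.159.68.59 AND mask = 3.159.0.0
217.10.180.217 AND mask = 217.10.128.0
No, different subnets (3.159.0.0 vs 217.10.128.0)


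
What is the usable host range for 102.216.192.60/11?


Network: 102.192.0.0
Broadcast: 102.223.255.255
First usable = network + 1
Last usable = broadcast - 1
Range: 102.192.0.1 to 102.223.255.254


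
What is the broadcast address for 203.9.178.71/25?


Network: 203.9.178.0/25
Host bits = 7
Set all host bits to 1:
Broadcast: 203.9.178.127


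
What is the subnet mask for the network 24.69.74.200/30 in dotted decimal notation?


/30 means 30 network bits, 2 host bits
Binary: 11111111111111111111111111111100
Mask: 255.255.255.252


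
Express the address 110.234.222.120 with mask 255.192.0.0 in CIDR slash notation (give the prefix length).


Binary: 11111111.11000000.00000000.00000000
Count leading 1s
Prefix: /10


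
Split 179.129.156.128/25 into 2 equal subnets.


New prefix = 25 + 1 = 26
Each subnet has 64 addresses
  179.129.156.128/26
  179.129.156.192/26
Subnets: 179.129.156.128/26, 179.129.156.192/26


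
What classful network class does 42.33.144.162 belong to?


First octet: 42
Binary: 00101010
0xxxxxxx -> Class A (1-126)
Class A, default mask 255.0.0.0 (/8)


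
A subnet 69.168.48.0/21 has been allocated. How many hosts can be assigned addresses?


Host bits = 32 - 21 = 11
Total addresses = 2^11 = 2048
Usable = total - 2 (network and broadcast)
Usable hosts: 2046


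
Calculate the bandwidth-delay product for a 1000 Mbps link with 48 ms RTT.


BDP = bandwidth * RTT
= 1000 Mbps * 48 ms
= 1000 * 1e6 * 48 / 1000 bits
= 48000000 bits
= 6000000 bytes
= 5859.375 KB
BDP = 48000000 bits (6000000 bytes)


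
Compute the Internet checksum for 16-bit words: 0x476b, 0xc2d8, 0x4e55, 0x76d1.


Sum all words (with carry folding):
+ 0x476b = 0x476b
+ 0xc2d8 = 0x0a44
+ 0x4e55 = 0x5899
+ 0x76d1 = 0xcf6a
One's complement: ~0xcf6a
Checksum = 0x3095


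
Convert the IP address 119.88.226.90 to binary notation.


119 = 01110111
88 = 01011000
226 = 11100010
90 = 01011010
Binary: 01110111.01011000.11100010.01011010


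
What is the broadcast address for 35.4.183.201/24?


Network: 35.4.183.0/24
Host bits = 8
Set all host bits to 1:
Broadcast: 35.4.183.255


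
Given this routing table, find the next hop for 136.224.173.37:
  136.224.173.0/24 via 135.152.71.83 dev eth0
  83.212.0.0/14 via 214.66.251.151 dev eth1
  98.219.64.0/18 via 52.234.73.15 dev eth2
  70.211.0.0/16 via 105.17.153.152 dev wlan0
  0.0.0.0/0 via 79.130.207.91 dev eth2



Longest prefix match for 136.224.173.37:
  /24 136.224.173.0: MATCH
  /14 83.212.0.0: no
  /18 98.219.64.0: no
  /16 70.211.0.0: no
  /0 0.0.0.0: MATCH
Selected: next-hop 135.152.71.83 via eth0 (matched /24)


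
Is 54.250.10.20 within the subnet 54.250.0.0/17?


Subnet network: 54.250.0.0
Test IP AND mask: 54.250.0.0
Yes, 54.250.10.20 is in 54.250.0.0/17


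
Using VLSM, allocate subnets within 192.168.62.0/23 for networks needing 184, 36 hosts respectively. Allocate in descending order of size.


184 hosts -> /24 (254 usable): 192.168.62.0/24
36 hosts -> /26 (62 usable): 192.168.63.0/26
Allocation: 192.168.62.0/24 (184 hosts, 254 usable); 192.168.63.0/26 (36 hosts, 62 usable)


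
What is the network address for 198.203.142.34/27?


IP:   11000110.11001011.10001110.00100010
Mask: 11111111.11111111.11111111.11100000
AND operation:
Net:  11000110.11001011.10001110.00100000
Network: 198.203.142.32/27


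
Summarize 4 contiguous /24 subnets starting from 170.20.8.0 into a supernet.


Original prefix: /24
Number of subnets: 4 = 2^2
New prefix = 24 - 2 = 22
Supernet: 170.20.8.0/22


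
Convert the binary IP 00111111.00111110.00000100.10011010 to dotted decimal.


00111111 = 63
00111110 = 62
00000100 = 4
10011010 = 154
IP: 63.62.4.154


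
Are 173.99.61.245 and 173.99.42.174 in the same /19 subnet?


Mask: 255.255.224.0
173.99.61.245 AND mask = 173.99.32.0
173.99.42.174 AND mask = 173.99.32.0
Yes, same subnet (173.99.32.0)


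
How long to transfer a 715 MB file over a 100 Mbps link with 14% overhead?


Effective throughput = 100 * (1 - 14/100) = 86 Mbps
File size in Mb = 715 * 8 = 5720 Mb
Time = 5720 / 86
Time = 66.5116 seconds


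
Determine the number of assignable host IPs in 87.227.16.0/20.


Host bits = 32 - 20 = 12
Total addresses = 2^12 = 4096
Usable = total - 2 (network and broadcast)
Usable hosts: 4094


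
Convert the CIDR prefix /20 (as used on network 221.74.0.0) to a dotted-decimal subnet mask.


/20 means 20 network bits, 12 host bits
Binary: 11111111111111111111000000000000
Mask: 255.255.240.0


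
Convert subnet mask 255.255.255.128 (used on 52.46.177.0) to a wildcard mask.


Subnet mask: 255.255.255.128
Wildcard = 255.255.255.255 - subnet mask
255 - 255 = 0
255 - 255 = 0
255 - 255 = 0
255 - 128 = 127
Wildcard: 0.0.0.127


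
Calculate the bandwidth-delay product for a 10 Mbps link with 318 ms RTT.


BDP = bandwidth * RTT
= 10 Mbps * 318 ms
= 10 * 1e6 * 318 / 1000 bits
= 3180000 bits
= 397500 bytes
= 388.1836 KB
BDP = 3180000 bits (397500 bytes)


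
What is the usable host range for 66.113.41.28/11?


Network: 66.96.0.0
Broadcast: 66.127.255.255
First usable = network + 1
Last usable = broadcast - 1
Range: 66.96.0.1 to 66.127.255.254


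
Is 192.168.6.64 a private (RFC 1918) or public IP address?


RFC 1918 private ranges:
  10.0.0.0/8 (10.0.0.0 - 10.255.255.255)
  172.16.0.0/12 (172.16.0.0 - 172.31.255.255)
  192.168.0.0/16 (192.168.0.0 - 192.168.255.255)
Private (in 192.168.0.0/16)


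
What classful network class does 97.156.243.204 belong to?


First octet: 97
Binary: 01100001
0xxxxxxx -> Class A (1-126)
Class A, default mask 255.0.0.0 (/8)


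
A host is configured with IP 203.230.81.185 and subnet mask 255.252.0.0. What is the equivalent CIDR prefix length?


Binary: 11111111.11111100.00000000.00000000
Count leading 1s
Prefix: /14


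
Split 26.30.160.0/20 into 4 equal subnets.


New prefix = 20 + 2 = 22
Each subnet has 1024 addresses
  26.30.160.0/22
  26.30.164.0/22
  26.30.168.0/22
  26.30.172.0/22
Subnets: 26.30.160.0/22, 26.30.164.0/22, 26.30.168.0/22, 26.30.172.0/22


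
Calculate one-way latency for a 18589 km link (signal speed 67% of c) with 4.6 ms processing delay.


Speed = 0.67 * 3e5 km/s = 201000 km/s
Propagation delay = 18589 / 201000 = 0.0925 s = 92.4826 ms
Processing delay = 4.6 ms
Total one-way latency = 97.0826 ms


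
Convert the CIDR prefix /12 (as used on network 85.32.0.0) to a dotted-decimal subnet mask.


/12 means 12 network bits, 20 host bits
Binary: 11111111111100000000000000000000
Mask: 255.240.0.0


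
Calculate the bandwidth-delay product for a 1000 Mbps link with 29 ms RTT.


BDP = bandwidth * RTT
= 1000 Mbps * 29 ms
= 1000 * 1e6 * 29 / 1000 bits
= 29000000 bits
= 3625000 bytes
= 3540.0391 KB
BDP = 29000000 bits (3625000 bytes)


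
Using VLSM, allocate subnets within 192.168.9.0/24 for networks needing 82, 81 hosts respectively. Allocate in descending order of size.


82 hosts -> /25 (126 usable): 192.168.9.0/25
81 hosts -> /25 (126 usable): 192.168.9.128/25
Allocation: 192.168.9.0/25 (82 hosts, 126 usable); 192.168.9.128/25 (81 hosts, 126 usable)


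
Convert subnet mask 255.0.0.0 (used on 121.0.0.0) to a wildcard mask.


Subnet mask: 255.0.0.0
Wildcard = 255.255.255.255 - subnet mask
255 - 255 = 0
255 - 0 = 255
255 - 0 = 255
255 - 0 = 255
Wildcard: 0.255.255.255


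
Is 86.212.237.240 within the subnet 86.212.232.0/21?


Subnet network: 86.212.232.0
Test IP AND mask: 86.212.232.0
Yes, 86.212.237.240 is in 86.212.232.0/21


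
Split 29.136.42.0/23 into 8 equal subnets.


New prefix = 23 + 3 = 26
Each subnet has 64 addresses
  29.136.42.0/26
  29.136.42.64/26
  29.136.42.128/26
  29.136.42.192/26
  29.136.43.0/26
  29.136.43.64/26
  29.136.43.128/26
  29.136.43.192/26
Subnets: 29.136.42.0/26, 29.136.42.64/26, 29.136.42.128/26, 29.136.42.192/26, 29.136.43.0/26, 29.136.43.64/26, 29.136.43.128/26, 29.136.43.192/26


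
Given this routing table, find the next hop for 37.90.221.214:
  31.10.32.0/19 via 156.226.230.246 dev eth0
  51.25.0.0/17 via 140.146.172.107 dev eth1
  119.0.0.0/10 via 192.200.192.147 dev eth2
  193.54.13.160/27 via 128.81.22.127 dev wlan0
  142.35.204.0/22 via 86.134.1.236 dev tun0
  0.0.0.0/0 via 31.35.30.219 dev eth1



Longest prefix match for 37.90.221.214:
  /19 31.10.32.0: no
  /17 51.25.0.0: no
  /10 119.0.0.0: no
  /27 193.54.13.160: no
  /22 142.35.204.0: no
  /0 0.0.0.0: MATCH
Selected: next-hop 31.35.30.219 via eth1 (matched /0)


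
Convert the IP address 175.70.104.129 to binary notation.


175 = 10101111
70 = 01000110
104 = 01101000
129 = 10000001
Binary: 10101111.01000110.01101000.10000001


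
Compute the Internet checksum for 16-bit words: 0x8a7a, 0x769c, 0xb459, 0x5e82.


Sum all words (with carry folding):
+ 0x8a7a = 0x8a7a
+ 0x769c = 0x0117
+ 0xb459 = 0xb570
+ 0x5e82 = 0x13f3
One's complement: ~0x13f3
Checksum = 0xec0c


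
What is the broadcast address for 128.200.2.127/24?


Network: 128.200.2.0/24
Host bits = 8
Set all host bits to 1:
Broadcast: 128.200.2.255


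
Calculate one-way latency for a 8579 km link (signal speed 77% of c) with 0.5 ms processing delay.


Speed = 0.77 * 3e5 km/s = 231000 km/s
Propagation delay = 8579 / 231000 = 0.0371 s = 37.1385 ms
Processing delay = 0.5 ms
Total one-way latency = 37.6385 ms


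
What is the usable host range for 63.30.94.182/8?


Network: 63.0.0.0
Broadcast: 63.255.255.255
First usable = network + 1
Last usable = broadcast - 1
Range: 63.0.0.1 to 63.255.255.254


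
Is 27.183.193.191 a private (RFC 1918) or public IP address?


RFC 1918 private ranges:
  10.0.0.0/8 (10.0.0.0 - 10.255.255.255)
  172.16.0.0/12 (172.16.0.0 - 172.31.255.255)
  192.168.0.0/16 (192.168.0.0 - 192.168.255.255)
Public (not in any RFC 1918 range)


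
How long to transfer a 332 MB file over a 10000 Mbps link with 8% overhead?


Effective throughput = 10000 * (1 - 8/100) = 9200 Mbps
File size in Mb = 332 * 8 = 2656 Mb
Time = 2656 / 9200
Time = 0.2887 seconds


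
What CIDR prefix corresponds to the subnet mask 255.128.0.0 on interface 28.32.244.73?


Binary: 11111111.10000000.00000000.00000000
Count leading 1s
Prefix: /9


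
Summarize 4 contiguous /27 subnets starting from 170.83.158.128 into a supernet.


Original prefix: /27
Number of subnets: 4 = 2^2
New prefix = 27 - 2 = 25
Supernet: 170.83.158.128/25


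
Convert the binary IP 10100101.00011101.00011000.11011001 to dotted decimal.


10100101 = 165
00011101 = 29
00011000 = 24
11011001 = 217
IP: 165.29.24.217


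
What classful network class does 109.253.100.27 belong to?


First octet: 109
Binary: 01101101
0xxxxxxx -> Class A (1-126)
Class A, default mask 255.0.0.0 (/8)


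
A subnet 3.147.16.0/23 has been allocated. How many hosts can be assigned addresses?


Host bits = 32 - 23 = 9
Total addresses = 2^9 = 512
Usable = total - 2 (network and broadcast)
Usable hosts: 510


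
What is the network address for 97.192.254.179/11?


IP:   01100001.11000000.11111110.10110011
Mask: 11111111.11100000.00000000.00000000
AND operation:
Net:  01100001.11000000.00000000.00000000
Network: 97.192.0.0/11


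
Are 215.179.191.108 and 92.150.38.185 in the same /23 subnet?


Mask: 255.255.254.0
215.179.191.108 AND mask = 215.179.190.0
92.150.38.185 AND mask = 92.150.38.0
No, different subnets (215.179.190.0 vs 92.150.38.0)


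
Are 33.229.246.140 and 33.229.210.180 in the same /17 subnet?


Mask: 255.255.128.0
33.229.246.140 AND mask = 33.229.128.0
33.229.210.180 AND mask = 33.229.128.0
Yes, same subnet (33.229.128.0)


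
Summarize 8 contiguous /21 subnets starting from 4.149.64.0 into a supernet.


Original prefix: /21
Number of subnets: 8 = 2^3
New prefix = 21 - 3 = 18
Supernet: 4.149.64.0/18


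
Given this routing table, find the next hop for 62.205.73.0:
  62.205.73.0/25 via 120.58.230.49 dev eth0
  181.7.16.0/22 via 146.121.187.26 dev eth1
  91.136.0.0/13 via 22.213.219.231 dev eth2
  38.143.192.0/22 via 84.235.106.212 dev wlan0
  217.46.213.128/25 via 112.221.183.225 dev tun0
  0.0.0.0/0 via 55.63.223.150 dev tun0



Longest prefix match for 62.205.73.0:
  /25 62.205.73.0: MATCH
  /22 181.7.16.0: no
  /13 91.136.0.0: no
  /22 38.143.192.0: no
  /25 217.46.213.128: no
  /0 0.0.0.0: MATCH
Selected: next-hop 120.58.230.49 via eth0 (matched /25)


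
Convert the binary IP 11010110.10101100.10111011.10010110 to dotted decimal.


11010110 = 214
10101100 = 172
10111011 = 187
10010110 = 150
IP: 214.172.187.150


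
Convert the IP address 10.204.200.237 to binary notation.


10 = 00001010
204 = 11001100
200 = 11001000
237 = 11101101
Binary: 00001010.11001100.11001000.11101101


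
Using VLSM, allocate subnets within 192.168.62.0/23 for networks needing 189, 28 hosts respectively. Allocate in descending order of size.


189 hosts -> /24 (254 usable): 192.168.62.0/24
28 hosts -> /27 (30 usable): 192.168.63.0/27
Allocation: 192.168.62.0/24 (189 hosts, 254 usable); 192.168.63.0/27 (28 hosts, 30 usable)
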